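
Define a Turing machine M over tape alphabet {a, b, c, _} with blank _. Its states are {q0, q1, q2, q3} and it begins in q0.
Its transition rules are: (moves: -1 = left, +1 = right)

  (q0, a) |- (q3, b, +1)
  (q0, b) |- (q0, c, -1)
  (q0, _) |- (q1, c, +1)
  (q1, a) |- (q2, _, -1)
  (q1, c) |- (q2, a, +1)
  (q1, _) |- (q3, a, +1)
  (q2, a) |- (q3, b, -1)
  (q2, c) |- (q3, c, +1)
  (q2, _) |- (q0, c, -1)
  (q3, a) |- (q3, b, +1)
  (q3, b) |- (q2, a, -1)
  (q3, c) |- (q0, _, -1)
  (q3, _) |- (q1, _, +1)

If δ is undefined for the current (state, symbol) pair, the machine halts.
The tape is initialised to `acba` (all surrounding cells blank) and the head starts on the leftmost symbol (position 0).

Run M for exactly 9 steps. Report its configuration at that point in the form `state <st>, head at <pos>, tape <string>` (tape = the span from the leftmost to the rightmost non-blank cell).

q0 | _[a]cba   read a → write b, move +1, go to q3
q3 | _b[c]ba   read c → write _, move -1, go to q0
q0 | _[b]_ba   read b → write c, move -1, go to q0
q0 | [_]c_ba   read _ → write c, move +1, go to q1
q1 | c[c]_ba   read c → write a, move +1, go to q2
q2 | ca[_]ba   read _ → write c, move -1, go to q0
q0 | c[a]cba   read a → write b, move +1, go to q3
q3 | cb[c]ba   read c → write _, move -1, go to q0
q0 | c[b]_ba   read b → write c, move -1, go to q0
q0 | [c]c_ba
After 9 steps: state q0, head at -1, tape cc_ba.

state q0, head at -1, tape cc_ba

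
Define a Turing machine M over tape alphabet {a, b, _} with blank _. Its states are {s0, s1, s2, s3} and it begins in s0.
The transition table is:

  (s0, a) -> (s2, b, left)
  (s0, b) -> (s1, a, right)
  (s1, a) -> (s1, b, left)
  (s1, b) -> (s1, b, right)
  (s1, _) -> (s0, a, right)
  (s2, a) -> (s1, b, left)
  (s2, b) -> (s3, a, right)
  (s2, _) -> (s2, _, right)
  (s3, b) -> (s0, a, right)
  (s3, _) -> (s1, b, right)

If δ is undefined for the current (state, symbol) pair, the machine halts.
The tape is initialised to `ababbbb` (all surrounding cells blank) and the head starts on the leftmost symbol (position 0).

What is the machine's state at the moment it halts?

s0 | _[a]babbbb__   read a → write b, move left, go to s2
s2 | [_]bbabbbb__   read _ → write _, move right, go to s2
s2 | _[b]babbbb__   read b → write a, move right, go to s3
s3 | _a[b]abbbb__   read b → write a, move right, go to s0
s0 | _aa[a]bbbb__   read a → write b, move left, go to s2
s2 | _a[a]bbbbb__   read a → write b, move left, go to s1
s1 | _[a]bbbbbb__   read a → write b, move left, go to s1
s1 | [_]bbbbbbb__   read _ → write a, move right, go to s0
s0 | a[b]bbbbbb__   read b → write a, move right, go to s1
s1 | aa[b]bbbbb__   read b → write b, move right, go to s1
s1 | aab[b]bbbb__   read b → write b, move right, go to s1
s1 | aabb[b]bbb__   read b → write b, move right, go to s1
s1 | aabbb[b]bb__   read b → write b, move right, go to s1
s1 | aabbbb[b]b__   read b → write b, move right, go to s1
s1 | aabbbbb[b]__   read b → write b, move right, go to s1
s1 | aabbbbbb[_]_   read _ → write a, move right, go to s0
s0 | aabbbbbba[_]
No transition is defined for (s0, _); M halts in state s0.

s0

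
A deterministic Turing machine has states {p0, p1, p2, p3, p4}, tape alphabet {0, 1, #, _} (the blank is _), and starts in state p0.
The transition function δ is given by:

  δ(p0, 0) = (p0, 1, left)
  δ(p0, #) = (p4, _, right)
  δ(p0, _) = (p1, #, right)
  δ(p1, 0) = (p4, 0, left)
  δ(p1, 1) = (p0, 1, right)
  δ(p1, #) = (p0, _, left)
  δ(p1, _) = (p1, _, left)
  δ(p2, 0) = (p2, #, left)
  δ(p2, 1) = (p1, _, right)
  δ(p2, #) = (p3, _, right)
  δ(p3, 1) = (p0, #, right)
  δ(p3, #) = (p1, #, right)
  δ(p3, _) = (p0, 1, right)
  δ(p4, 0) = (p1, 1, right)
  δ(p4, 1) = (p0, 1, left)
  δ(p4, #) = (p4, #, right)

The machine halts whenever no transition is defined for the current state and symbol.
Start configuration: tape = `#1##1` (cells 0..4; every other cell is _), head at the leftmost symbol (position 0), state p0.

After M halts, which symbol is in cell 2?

_

p0 | [#]1##1__   read # → write _, move right, go to p4
p4 | _[1]##1__   read 1 → write 1, move left, go to p0
p0 | [_]1##1__   read _ → write #, move right, go to p1
p1 | #[1]##1__   read 1 → write 1, move right, go to p0
p0 | #1[#]#1__   read # → write _, move right, go to p4
p4 | #1_[#]1__   read # → write #, move right, go to p4
p4 | #1_#[1]__   read 1 → write 1, move left, go to p0
p0 | #1_[#]1__   read # → write _, move right, go to p4
p4 | #1__[1]__   read 1 → write 1, move left, go to p0
p0 | #1_[_]1__   read _ → write #, move right, go to p1
p1 | #1_#[1]__   read 1 → write 1, move right, go to p0
p0 | #1_#1[_]_   read _ → write #, move right, go to p1
p1 | #1_#1#[_]   read _ → write _, move left, go to p1
p1 | #1_#1[#]_   read # → write _, move left, go to p0
p0 | #1_#[1]__
Cell 2 holds _ when M halts.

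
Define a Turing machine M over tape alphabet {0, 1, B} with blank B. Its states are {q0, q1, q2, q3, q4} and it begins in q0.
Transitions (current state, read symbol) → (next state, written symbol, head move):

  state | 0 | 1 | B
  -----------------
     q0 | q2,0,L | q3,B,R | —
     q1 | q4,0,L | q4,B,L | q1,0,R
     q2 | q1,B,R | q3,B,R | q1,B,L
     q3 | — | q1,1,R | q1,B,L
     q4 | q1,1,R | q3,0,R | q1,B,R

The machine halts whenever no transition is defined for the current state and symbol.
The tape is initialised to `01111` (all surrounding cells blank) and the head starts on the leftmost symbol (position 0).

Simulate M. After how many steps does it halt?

8

q0 | BB[0]1111   read 0 → write 0, move L, go to q2
q2 | B[B]01111   read B → write B, move L, go to q1
q1 | [B]B01111   read B → write 0, move R, go to q1
q1 | 0[B]01111   read B → write 0, move R, go to q1
q1 | 00[0]1111   read 0 → write 0, move L, go to q4
q4 | 0[0]01111   read 0 → write 1, move R, go to q1
q1 | 01[0]1111   read 0 → write 0, move L, go to q4
q4 | 0[1]01111   read 1 → write 0, move R, go to q3
q3 | 00[0]1111
M halts after 8 transitions.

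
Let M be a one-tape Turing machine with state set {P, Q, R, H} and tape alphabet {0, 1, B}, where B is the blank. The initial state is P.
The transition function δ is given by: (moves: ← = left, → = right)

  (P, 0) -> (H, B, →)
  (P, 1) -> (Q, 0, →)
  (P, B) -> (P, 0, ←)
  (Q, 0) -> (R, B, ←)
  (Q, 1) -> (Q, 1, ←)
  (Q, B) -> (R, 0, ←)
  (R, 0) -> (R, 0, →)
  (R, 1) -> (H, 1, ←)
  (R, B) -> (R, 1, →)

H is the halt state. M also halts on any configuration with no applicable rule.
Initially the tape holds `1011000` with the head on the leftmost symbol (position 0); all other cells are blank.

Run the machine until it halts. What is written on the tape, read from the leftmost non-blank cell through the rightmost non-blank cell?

P | [1]011000   read 1 → write 0, move →, go to Q
Q | 0[0]11000   read 0 → write B, move ←, go to R
R | [0]B11000   read 0 → write 0, move →, go to R
R | 0[B]11000   read B → write 1, move →, go to R
R | 01[1]1000   read 1 → write 1, move ←, go to H
H | 0[1]11000
The non-blank tape span at halt is 0111000.

0111000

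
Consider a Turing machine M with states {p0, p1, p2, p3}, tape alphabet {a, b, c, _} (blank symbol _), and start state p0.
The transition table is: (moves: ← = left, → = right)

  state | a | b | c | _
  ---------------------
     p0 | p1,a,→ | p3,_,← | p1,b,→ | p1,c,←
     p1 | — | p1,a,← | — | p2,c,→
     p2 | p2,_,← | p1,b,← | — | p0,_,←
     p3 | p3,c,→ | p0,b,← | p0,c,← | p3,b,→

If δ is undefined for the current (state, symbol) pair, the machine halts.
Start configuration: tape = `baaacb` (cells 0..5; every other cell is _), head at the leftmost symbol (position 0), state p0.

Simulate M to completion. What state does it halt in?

p1

p0 | _[b]aaacb   read b → write _, move ←, go to p3
p3 | [_]_aaacb   read _ → write b, move →, go to p3
p3 | b[_]aaacb   read _ → write b, move →, go to p3
p3 | bb[a]aacb   read a → write c, move →, go to p3
p3 | bbc[a]acb   read a → write c, move →, go to p3
p3 | bbcc[a]cb   read a → write c, move →, go to p3
p3 | bbccc[c]b   read c → write c, move ←, go to p0
p0 | bbcc[c]cb   read c → write b, move →, go to p1
p1 | bbccb[c]b
No transition is defined for (p1, c); M halts in state p1.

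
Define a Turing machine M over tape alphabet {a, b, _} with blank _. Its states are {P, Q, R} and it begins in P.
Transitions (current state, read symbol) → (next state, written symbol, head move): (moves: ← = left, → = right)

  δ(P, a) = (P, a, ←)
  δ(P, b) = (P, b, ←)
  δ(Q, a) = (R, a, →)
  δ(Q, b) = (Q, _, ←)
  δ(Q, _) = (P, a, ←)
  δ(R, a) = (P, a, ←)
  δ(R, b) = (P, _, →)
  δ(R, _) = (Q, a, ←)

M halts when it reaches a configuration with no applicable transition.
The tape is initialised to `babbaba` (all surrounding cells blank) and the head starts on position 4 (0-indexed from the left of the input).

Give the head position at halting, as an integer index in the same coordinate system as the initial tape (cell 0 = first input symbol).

state=P head=4 tape=_babb[a]ba   (P,a)→(P,a,←)
state=P head=3 tape=_bab[b]aba   (P,b)→(P,b,←)
state=P head=2 tape=_ba[b]baba   (P,b)→(P,b,←)
state=P head=1 tape=_b[a]bbaba   (P,a)→(P,a,←)
state=P head=0 tape=_[b]abbaba   (P,b)→(P,b,←)
state=P head=-1 tape=[_]babbaba
At halt the head is at cell -1.

-1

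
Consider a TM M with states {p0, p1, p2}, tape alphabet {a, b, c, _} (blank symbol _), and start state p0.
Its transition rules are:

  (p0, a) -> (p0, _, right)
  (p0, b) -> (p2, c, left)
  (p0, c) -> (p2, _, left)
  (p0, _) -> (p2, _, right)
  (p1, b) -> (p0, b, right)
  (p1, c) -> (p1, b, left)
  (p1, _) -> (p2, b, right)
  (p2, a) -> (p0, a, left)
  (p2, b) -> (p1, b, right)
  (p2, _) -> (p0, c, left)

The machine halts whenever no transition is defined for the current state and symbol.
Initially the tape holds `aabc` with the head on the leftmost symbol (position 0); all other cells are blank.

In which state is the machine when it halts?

p2

state=p0 head=0 tape=[a]abc   (p0,a)→(p0,_,right)
state=p0 head=1 tape=_[a]bc   (p0,a)→(p0,_,right)
state=p0 head=2 tape=__[b]c   (p0,b)→(p2,c,left)
state=p2 head=1 tape=_[_]cc   (p2,_)→(p0,c,left)
state=p0 head=0 tape=[_]ccc   (p0,_)→(p2,_,right)
state=p2 head=1 tape=_[c]cc
No transition is defined for (p2, c); M halts in state p2.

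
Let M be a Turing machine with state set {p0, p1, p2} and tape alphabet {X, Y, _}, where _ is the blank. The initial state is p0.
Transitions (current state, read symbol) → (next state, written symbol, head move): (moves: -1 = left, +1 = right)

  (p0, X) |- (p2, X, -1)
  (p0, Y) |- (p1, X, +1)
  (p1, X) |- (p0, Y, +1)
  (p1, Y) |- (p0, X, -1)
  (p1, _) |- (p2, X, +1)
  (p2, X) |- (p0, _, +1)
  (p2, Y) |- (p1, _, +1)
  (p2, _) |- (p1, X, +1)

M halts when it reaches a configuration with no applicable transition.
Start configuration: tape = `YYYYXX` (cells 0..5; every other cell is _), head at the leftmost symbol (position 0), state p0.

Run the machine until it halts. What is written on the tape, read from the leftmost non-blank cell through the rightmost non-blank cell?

X_____Y

state=p0 head=0 tape=_[Y]YYYXX_   (p0,Y)→(p1,X,+1)
state=p1 head=1 tape=_X[Y]YYXX_   (p1,Y)→(p0,X,-1)
state=p0 head=0 tape=_[X]XYYXX_   (p0,X)→(p2,X,-1)
state=p2 head=-1 tape=[_]XXYYXX_   (p2,_)→(p1,X,+1)
state=p1 head=0 tape=X[X]XYYXX_   (p1,X)→(p0,Y,+1)
state=p0 head=1 tape=XY[X]YYXX_   (p0,X)→(p2,X,-1)
state=p2 head=0 tape=X[Y]XYYXX_   (p2,Y)→(p1,_,+1)
state=p1 head=1 tape=X_[X]YYXX_   (p1,X)→(p0,Y,+1)
state=p0 head=2 tape=X_Y[Y]YXX_   (p0,Y)→(p1,X,+1)
state=p1 head=3 tape=X_YX[Y]XX_   (p1,Y)→(p0,X,-1)
state=p0 head=2 tape=X_Y[X]XXX_   (p0,X)→(p2,X,-1)
state=p2 head=1 tape=X_[Y]XXXX_   (p2,Y)→(p1,_,+1)
state=p1 head=2 tape=X__[X]XXX_   (p1,X)→(p0,Y,+1)
state=p0 head=3 tape=X__Y[X]XX_   (p0,X)→(p2,X,-1)
state=p2 head=2 tape=X__[Y]XXX_   (p2,Y)→(p1,_,+1)
state=p1 head=3 tape=X___[X]XX_   (p1,X)→(p0,Y,+1)
state=p0 head=4 tape=X___Y[X]X_   (p0,X)→(p2,X,-1)
state=p2 head=3 tape=X___[Y]XX_   (p2,Y)→(p1,_,+1)
state=p1 head=4 tape=X____[X]X_   (p1,X)→(p0,Y,+1)
state=p0 head=5 tape=X____Y[X]_   (p0,X)→(p2,X,-1)
state=p2 head=4 tape=X____[Y]X_   (p2,Y)→(p1,_,+1)
state=p1 head=5 tape=X_____[X]_   (p1,X)→(p0,Y,+1)
state=p0 head=6 tape=X_____Y[_]
The non-blank tape span at halt is X_____Y.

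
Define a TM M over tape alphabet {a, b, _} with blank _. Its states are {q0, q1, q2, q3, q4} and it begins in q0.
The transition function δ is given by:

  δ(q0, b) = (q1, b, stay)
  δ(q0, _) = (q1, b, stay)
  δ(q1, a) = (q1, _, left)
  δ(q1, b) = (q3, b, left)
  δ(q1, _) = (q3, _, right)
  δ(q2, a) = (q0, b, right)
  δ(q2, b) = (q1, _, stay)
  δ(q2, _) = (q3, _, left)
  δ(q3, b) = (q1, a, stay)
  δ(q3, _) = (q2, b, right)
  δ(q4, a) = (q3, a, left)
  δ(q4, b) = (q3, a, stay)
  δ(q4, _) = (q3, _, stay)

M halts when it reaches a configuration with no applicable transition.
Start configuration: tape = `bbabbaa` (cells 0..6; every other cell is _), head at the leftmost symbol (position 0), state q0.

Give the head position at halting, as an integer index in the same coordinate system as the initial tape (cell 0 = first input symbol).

6

state=q0 head=0 tape=_[b]babbaa   (q0,b)→(q1,b,stay)
state=q1 head=0 tape=_[b]babbaa   (q1,b)→(q3,b,left)
state=q3 head=-1 tape=[_]bbabbaa   (q3,_)→(q2,b,right)
state=q2 head=0 tape=b[b]babbaa   (q2,b)→(q1,_,stay)
state=q1 head=0 tape=b[_]babbaa   (q1,_)→(q3,_,right)
state=q3 head=1 tape=b_[b]abbaa   (q3,b)→(q1,a,stay)
state=q1 head=1 tape=b_[a]abbaa   (q1,a)→(q1,_,left)
state=q1 head=0 tape=b[_]_abbaa   (q1,_)→(q3,_,right)
state=q3 head=1 tape=b_[_]abbaa   (q3,_)→(q2,b,right)
state=q2 head=2 tape=b_b[a]bbaa   (q2,a)→(q0,b,right)
state=q0 head=3 tape=b_bb[b]baa   (q0,b)→(q1,b,stay)
state=q1 head=3 tape=b_bb[b]baa   (q1,b)→(q3,b,left)
state=q3 head=2 tape=b_b[b]bbaa   (q3,b)→(q1,a,stay)
state=q1 head=2 tape=b_b[a]bbaa   (q1,a)→(q1,_,left)
state=q1 head=1 tape=b_[b]_bbaa   (q1,b)→(q3,b,left)
state=q3 head=0 tape=b[_]b_bbaa   (q3,_)→(q2,b,right)
state=q2 head=1 tape=bb[b]_bbaa   (q2,b)→(q1,_,stay)
state=q1 head=1 tape=bb[_]_bbaa   (q1,_)→(q3,_,right)
state=q3 head=2 tape=bb_[_]bbaa   (q3,_)→(q2,b,right)
state=q2 head=3 tape=bb_b[b]baa   (q2,b)→(q1,_,stay)
state=q1 head=3 tape=bb_b[_]baa   (q1,_)→(q3,_,right)
state=q3 head=4 tape=bb_b_[b]aa   (q3,b)→(q1,a,stay)
state=q1 head=4 tape=bb_b_[a]aa   (q1,a)→(q1,_,left)
state=q1 head=3 tape=bb_b[_]_aa   (q1,_)→(q3,_,right)
state=q3 head=4 tape=bb_b_[_]aa   (q3,_)→(q2,b,right)
state=q2 head=5 tape=bb_b_b[a]a   (q2,a)→(q0,b,right)
state=q0 head=6 tape=bb_b_bb[a]
At halt the head is at cell 6.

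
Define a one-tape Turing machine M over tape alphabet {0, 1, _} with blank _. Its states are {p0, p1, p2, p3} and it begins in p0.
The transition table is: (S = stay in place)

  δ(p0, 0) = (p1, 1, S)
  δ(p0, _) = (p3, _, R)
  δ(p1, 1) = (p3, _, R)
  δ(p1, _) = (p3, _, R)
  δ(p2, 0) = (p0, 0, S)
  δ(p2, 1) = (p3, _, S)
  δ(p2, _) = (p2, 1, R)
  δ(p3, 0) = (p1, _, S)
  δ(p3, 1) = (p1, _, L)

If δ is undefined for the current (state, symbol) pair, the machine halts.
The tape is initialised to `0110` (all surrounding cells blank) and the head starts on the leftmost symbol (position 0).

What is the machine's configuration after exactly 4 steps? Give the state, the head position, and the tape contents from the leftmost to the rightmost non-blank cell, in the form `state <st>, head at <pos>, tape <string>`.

state=p0 head=0 tape=[0]110   (p0,0)→(p1,1,S)
state=p1 head=0 tape=[1]110   (p1,1)→(p3,_,R)
state=p3 head=1 tape=_[1]10   (p3,1)→(p1,_,L)
state=p1 head=0 tape=[_]_10   (p1,_)→(p3,_,R)
state=p3 head=1 tape=_[_]10
After 4 steps: state p3, head at 1, tape 10.

state p3, head at 1, tape 10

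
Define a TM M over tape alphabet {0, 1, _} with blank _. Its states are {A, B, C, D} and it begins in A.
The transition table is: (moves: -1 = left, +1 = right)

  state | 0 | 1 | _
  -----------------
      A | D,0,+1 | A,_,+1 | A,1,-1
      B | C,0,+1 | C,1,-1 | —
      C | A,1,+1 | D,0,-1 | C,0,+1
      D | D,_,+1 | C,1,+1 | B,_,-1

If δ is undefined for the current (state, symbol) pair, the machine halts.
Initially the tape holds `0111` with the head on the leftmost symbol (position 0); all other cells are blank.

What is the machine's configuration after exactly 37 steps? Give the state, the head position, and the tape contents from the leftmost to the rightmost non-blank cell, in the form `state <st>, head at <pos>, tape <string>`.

state A, head at 5, tape 011___11

A | [0]111____   read 0 → write 0, move +1, go to D
D | 0[1]11____   read 1 → write 1, move +1, go to C
C | 01[1]1____   read 1 → write 0, move -1, go to D
D | 0[1]01____   read 1 → write 1, move +1, go to C
C | 01[0]1____   read 0 → write 1, move +1, go to A
A | 011[1]____   read 1 → write _, move +1, go to A
A | 011_[_]___   read _ → write 1, move -1, go to A
A | 011[_]1___   read _ → write 1, move -1, go to A
A | 01[1]11___   read 1 → write _, move +1, go to A
A | 01_[1]1___   read 1 → write _, move +1, go to A
A | 01__[1]___   read 1 → write _, move +1, go to A
A | 01___[_]__   read _ → write 1, move -1, go to A
A | 01__[_]1__   read _ → write 1, move -1, go to A
A | 01_[_]11__   read _ → write 1, move -1, go to A
A | 01[_]111__   read _ → write 1, move -1, go to A
A | 0[1]1111__   read 1 → write _, move +1, go to A
A | 0_[1]111__   read 1 → write _, move +1, go to A
A | 0__[1]11__   read 1 → write _, move +1, go to A
A | 0___[1]1__   read 1 → write _, move +1, go to A
A | 0____[1]__   read 1 → write _, move +1, go to A
A | 0_____[_]_   read _ → write 1, move -1, go to A
A | 0____[_]1_   read _ → write 1, move -1, go to A
A | 0___[_]11_   read _ → write 1, move -1, go to A
A | 0__[_]111_   read _ → write 1, move -1, go to A
A | 0_[_]1111_   read _ → write 1, move -1, go to A
A | 0[_]11111_   read _ → write 1, move -1, go to A
A | [0]111111_   read 0 → write 0, move +1, go to D
D | 0[1]11111_   read 1 → write 1, move +1, go to C
C | 01[1]1111_   read 1 → write 0, move -1, go to D
D | 0[1]01111_   read 1 → write 1, move +1, go to C
C | 01[0]1111_   read 0 → write 1, move +1, go to A
A | 011[1]111_   read 1 → write _, move +1, go to A
A | 011_[1]11_   read 1 → write _, move +1, go to A
A | 011__[1]1_   read 1 → write _, move +1, go to A
A | 011___[1]_   read 1 → write _, move +1, go to A
A | 011____[_]   read _ → write 1, move -1, go to A
A | 011___[_]1   read _ → write 1, move -1, go to A
A | 011__[_]11
After 37 steps: state A, head at 5, tape 011___11.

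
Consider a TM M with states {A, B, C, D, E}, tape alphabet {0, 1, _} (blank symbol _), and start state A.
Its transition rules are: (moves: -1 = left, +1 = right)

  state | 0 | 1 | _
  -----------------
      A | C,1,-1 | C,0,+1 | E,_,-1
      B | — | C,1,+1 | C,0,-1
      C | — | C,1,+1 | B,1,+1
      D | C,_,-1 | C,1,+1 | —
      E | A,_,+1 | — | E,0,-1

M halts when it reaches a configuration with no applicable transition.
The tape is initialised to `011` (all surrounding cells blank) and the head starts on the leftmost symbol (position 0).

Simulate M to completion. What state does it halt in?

C

state=A head=0 tape=_[0]11__   (A,0)→(C,1,-1)
state=C head=-1 tape=[_]111__   (C,_)→(B,1,+1)
state=B head=0 tape=1[1]11__   (B,1)→(C,1,+1)
state=C head=1 tape=11[1]1__   (C,1)→(C,1,+1)
state=C head=2 tape=111[1]__   (C,1)→(C,1,+1)
state=C head=3 tape=1111[_]_   (C,_)→(B,1,+1)
state=B head=4 tape=11111[_]   (B,_)→(C,0,-1)
state=C head=3 tape=1111[1]0   (C,1)→(C,1,+1)
state=C head=4 tape=11111[0]
No transition is defined for (C, 0); M halts in state C.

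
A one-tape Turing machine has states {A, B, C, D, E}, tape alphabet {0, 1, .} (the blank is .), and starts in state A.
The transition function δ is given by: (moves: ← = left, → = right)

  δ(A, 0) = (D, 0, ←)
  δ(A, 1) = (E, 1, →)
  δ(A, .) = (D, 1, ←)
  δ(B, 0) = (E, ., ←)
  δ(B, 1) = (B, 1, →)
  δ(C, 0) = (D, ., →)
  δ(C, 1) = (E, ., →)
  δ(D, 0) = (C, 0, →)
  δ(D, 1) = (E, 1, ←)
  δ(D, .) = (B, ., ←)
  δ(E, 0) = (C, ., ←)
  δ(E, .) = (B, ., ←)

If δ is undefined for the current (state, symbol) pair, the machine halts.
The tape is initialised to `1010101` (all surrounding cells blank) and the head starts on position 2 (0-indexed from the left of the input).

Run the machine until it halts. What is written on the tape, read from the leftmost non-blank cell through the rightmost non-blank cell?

A | 10[1]0101   read 1 → write 1, move →, go to E
E | 101[0]101   read 0 → write ., move ←, go to C
C | 10[1].101   read 1 → write ., move →, go to E
E | 10.[.]101   read . → write ., move ←, go to B
B | 10[.].101
The non-blank tape span at halt is 10..101.

10..101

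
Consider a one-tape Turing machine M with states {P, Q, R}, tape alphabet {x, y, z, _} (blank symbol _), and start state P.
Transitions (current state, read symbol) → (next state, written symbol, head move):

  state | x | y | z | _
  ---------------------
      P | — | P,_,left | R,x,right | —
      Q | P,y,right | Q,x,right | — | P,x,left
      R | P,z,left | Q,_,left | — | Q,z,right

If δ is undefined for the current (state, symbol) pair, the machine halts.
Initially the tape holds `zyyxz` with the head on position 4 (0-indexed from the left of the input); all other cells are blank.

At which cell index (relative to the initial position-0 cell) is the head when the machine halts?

5

P | zyyx[z]__   read z → write x, move right, go to R
R | zyyxx[_]_   read _ → write z, move right, go to Q
Q | zyyxxz[_]   read _ → write x, move left, go to P
P | zyyxx[z]x   read z → write x, move right, go to R
R | zyyxxx[x]   read x → write z, move left, go to P
P | zyyxx[x]z
At halt the head is at cell 5.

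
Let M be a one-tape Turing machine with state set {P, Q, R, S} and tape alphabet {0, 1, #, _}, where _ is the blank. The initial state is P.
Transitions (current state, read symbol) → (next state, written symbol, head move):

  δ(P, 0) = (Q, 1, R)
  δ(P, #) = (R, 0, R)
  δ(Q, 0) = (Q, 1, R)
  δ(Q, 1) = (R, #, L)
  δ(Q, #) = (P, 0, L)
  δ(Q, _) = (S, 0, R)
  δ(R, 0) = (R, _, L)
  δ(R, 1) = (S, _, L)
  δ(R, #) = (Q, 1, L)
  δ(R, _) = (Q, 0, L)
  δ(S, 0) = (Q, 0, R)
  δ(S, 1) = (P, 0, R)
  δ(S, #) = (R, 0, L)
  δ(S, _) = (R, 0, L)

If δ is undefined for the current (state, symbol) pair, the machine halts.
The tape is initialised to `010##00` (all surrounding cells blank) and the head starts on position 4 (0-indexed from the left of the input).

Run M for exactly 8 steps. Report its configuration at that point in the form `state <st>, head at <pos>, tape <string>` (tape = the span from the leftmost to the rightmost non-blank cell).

P | 010#[#]00   read # → write 0, move R, go to R
R | 010#0[0]0   read 0 → write _, move L, go to R
R | 010#[0]_0   read 0 → write _, move L, go to R
R | 010[#]__0   read # → write 1, move L, go to Q
Q | 01[0]1__0   read 0 → write 1, move R, go to Q
Q | 011[1]__0   read 1 → write #, move L, go to R
R | 01[1]#__0   read 1 → write _, move L, go to S
S | 0[1]_#__0   read 1 → write 0, move R, go to P
P | 00[_]#__0
After 8 steps: state P, head at 2, tape 00_#__0.

state P, head at 2, tape 00_#__0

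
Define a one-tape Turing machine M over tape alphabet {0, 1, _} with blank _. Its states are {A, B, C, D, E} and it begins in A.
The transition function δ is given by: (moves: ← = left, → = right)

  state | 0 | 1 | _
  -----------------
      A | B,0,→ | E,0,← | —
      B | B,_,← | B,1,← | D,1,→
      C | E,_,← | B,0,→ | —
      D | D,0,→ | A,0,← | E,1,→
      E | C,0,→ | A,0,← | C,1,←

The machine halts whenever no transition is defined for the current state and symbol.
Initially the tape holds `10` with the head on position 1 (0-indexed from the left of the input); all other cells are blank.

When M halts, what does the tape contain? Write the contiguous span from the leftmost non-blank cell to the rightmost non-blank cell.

state=A head=1 tape=___1[0]___   (A,0)→(B,0,→)
state=B head=2 tape=___10[_]__   (B,_)→(D,1,→)
state=D head=3 tape=___101[_]_   (D,_)→(E,1,→)
state=E head=4 tape=___1011[_]   (E,_)→(C,1,←)
state=C head=3 tape=___101[1]1   (C,1)→(B,0,→)
state=B head=4 tape=___1010[1]   (B,1)→(B,1,←)
state=B head=3 tape=___101[0]1   (B,0)→(B,_,←)
state=B head=2 tape=___10[1]_1   (B,1)→(B,1,←)
state=B head=1 tape=___1[0]1_1   (B,0)→(B,_,←)
state=B head=0 tape=___[1]_1_1   (B,1)→(B,1,←)
state=B head=-1 tape=__[_]1_1_1   (B,_)→(D,1,→)
state=D head=0 tape=__1[1]_1_1   (D,1)→(A,0,←)
state=A head=-1 tape=__[1]0_1_1   (A,1)→(E,0,←)
state=E head=-2 tape=_[_]00_1_1   (E,_)→(C,1,←)
state=C head=-3 tape=[_]100_1_1
The non-blank tape span at halt is 100_1_1.

100_1_1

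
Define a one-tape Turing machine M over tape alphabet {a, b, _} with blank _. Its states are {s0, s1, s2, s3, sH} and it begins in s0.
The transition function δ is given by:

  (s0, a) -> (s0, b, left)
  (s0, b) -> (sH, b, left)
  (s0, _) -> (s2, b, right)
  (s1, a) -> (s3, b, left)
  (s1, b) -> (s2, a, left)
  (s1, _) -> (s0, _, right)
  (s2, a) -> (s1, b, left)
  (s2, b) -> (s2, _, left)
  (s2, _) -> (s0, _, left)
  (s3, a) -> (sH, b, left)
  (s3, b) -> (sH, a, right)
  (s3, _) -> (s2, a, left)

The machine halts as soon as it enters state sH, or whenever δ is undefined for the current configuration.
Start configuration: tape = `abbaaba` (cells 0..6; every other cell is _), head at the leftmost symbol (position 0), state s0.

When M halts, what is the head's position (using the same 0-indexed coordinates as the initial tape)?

state=s0 head=0 tape=____[a]bbaaba   (s0,a)→(s0,b,left)
state=s0 head=-1 tape=___[_]bbbaaba   (s0,_)→(s2,b,right)
state=s2 head=0 tape=___b[b]bbaaba   (s2,b)→(s2,_,left)
state=s2 head=-1 tape=___[b]_bbaaba   (s2,b)→(s2,_,left)
state=s2 head=-2 tape=__[_]__bbaaba   (s2,_)→(s0,_,left)
state=s0 head=-3 tape=_[_]___bbaaba   (s0,_)→(s2,b,right)
state=s2 head=-2 tape=_b[_]__bbaaba   (s2,_)→(s0,_,left)
state=s0 head=-3 tape=_[b]___bbaaba   (s0,b)→(sH,b,left)
state=sH head=-4 tape=[_]b___bbaaba
At halt the head is at cell -4.

-4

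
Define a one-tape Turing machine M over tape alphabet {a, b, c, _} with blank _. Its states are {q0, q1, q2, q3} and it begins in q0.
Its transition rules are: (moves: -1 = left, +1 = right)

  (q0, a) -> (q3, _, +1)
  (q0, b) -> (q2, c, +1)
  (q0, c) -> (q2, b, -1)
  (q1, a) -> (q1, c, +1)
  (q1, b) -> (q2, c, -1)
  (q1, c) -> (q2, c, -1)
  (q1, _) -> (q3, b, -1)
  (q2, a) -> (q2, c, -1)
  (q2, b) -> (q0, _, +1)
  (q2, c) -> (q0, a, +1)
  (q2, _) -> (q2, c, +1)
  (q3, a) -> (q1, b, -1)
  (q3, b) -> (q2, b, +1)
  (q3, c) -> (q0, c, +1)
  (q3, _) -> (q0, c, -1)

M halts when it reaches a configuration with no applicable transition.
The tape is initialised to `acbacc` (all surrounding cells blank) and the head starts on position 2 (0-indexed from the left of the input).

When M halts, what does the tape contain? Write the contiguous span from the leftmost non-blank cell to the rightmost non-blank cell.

state=q0 head=2 tape=__ac[b]acc_   (q0,b)→(q2,c,+1)
state=q2 head=3 tape=__acc[a]cc_   (q2,a)→(q2,c,-1)
state=q2 head=2 tape=__ac[c]ccc_   (q2,c)→(q0,a,+1)
state=q0 head=3 tape=__aca[c]cc_   (q0,c)→(q2,b,-1)
state=q2 head=2 tape=__ac[a]bcc_   (q2,a)→(q2,c,-1)
state=q2 head=1 tape=__a[c]cbcc_   (q2,c)→(q0,a,+1)
state=q0 head=2 tape=__aa[c]bcc_   (q0,c)→(q2,b,-1)
state=q2 head=1 tape=__a[a]bbcc_   (q2,a)→(q2,c,-1)
state=q2 head=0 tape=__[a]cbbcc_   (q2,a)→(q2,c,-1)
state=q2 head=-1 tape=_[_]ccbbcc_   (q2,_)→(q2,c,+1)
state=q2 head=0 tape=_c[c]cbbcc_   (q2,c)→(q0,a,+1)
state=q0 head=1 tape=_ca[c]bbcc_   (q0,c)→(q2,b,-1)
state=q2 head=0 tape=_c[a]bbbcc_   (q2,a)→(q2,c,-1)
state=q2 head=-1 tape=_[c]cbbbcc_   (q2,c)→(q0,a,+1)
state=q0 head=0 tape=_a[c]bbbcc_   (q0,c)→(q2,b,-1)
state=q2 head=-1 tape=_[a]bbbbcc_   (q2,a)→(q2,c,-1)
state=q2 head=-2 tape=[_]cbbbbcc_   (q2,_)→(q2,c,+1)
state=q2 head=-1 tape=c[c]bbbbcc_   (q2,c)→(q0,a,+1)
state=q0 head=0 tape=ca[b]bbbcc_   (q0,b)→(q2,c,+1)
state=q2 head=1 tape=cac[b]bbcc_   (q2,b)→(q0,_,+1)
state=q0 head=2 tape=cac_[b]bcc_   (q0,b)→(q2,c,+1)
state=q2 head=3 tape=cac_c[b]cc_   (q2,b)→(q0,_,+1)
state=q0 head=4 tape=cac_c_[c]c_   (q0,c)→(q2,b,-1)
state=q2 head=3 tape=cac_c[_]bc_   (q2,_)→(q2,c,+1)
state=q2 head=4 tape=cac_cc[b]c_   (q2,b)→(q0,_,+1)
state=q0 head=5 tape=cac_cc_[c]_   (q0,c)→(q2,b,-1)
state=q2 head=4 tape=cac_cc[_]b_   (q2,_)→(q2,c,+1)
state=q2 head=5 tape=cac_ccc[b]_   (q2,b)→(q0,_,+1)
state=q0 head=6 tape=cac_ccc_[_]
The non-blank tape span at halt is cac_ccc.

cac_ccc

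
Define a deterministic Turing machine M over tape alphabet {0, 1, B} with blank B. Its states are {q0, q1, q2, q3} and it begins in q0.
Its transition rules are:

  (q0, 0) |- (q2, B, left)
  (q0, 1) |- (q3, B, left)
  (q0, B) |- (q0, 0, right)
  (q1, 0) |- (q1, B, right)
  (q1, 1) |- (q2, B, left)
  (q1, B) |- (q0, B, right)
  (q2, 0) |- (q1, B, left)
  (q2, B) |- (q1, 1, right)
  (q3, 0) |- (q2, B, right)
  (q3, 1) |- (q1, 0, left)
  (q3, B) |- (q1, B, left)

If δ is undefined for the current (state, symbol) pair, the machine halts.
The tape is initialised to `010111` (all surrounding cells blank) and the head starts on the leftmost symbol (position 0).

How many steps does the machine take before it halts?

state=q0 head=0 tape=BB[0]10111   (q0,0)→(q2,B,left)
state=q2 head=-1 tape=B[B]B10111   (q2,B)→(q1,1,right)
state=q1 head=0 tape=B1[B]10111   (q1,B)→(q0,B,right)
state=q0 head=1 tape=B1B[1]0111   (q0,1)→(q3,B,left)
state=q3 head=0 tape=B1[B]B0111   (q3,B)→(q1,B,left)
state=q1 head=-1 tape=B[1]BB0111   (q1,1)→(q2,B,left)
state=q2 head=-2 tape=[B]BBB0111   (q2,B)→(q1,1,right)
state=q1 head=-1 tape=1[B]BB0111   (q1,B)→(q0,B,right)
state=q0 head=0 tape=1B[B]B0111   (q0,B)→(q0,0,right)
state=q0 head=1 tape=1B0[B]0111   (q0,B)→(q0,0,right)
state=q0 head=2 tape=1B00[0]111   (q0,0)→(q2,B,left)
state=q2 head=1 tape=1B0[0]B111   (q2,0)→(q1,B,left)
state=q1 head=0 tape=1B[0]BB111   (q1,0)→(q1,B,right)
state=q1 head=1 tape=1BB[B]B111   (q1,B)→(q0,B,right)
state=q0 head=2 tape=1BBB[B]111   (q0,B)→(q0,0,right)
state=q0 head=3 tape=1BBB0[1]11   (q0,1)→(q3,B,left)
state=q3 head=2 tape=1BBB[0]B11   (q3,0)→(q2,B,right)
state=q2 head=3 tape=1BBBB[B]11   (q2,B)→(q1,1,right)
state=q1 head=4 tape=1BBBB1[1]1   (q1,1)→(q2,B,left)
state=q2 head=3 tape=1BBBB[1]B1
M halts after 19 transitions.

19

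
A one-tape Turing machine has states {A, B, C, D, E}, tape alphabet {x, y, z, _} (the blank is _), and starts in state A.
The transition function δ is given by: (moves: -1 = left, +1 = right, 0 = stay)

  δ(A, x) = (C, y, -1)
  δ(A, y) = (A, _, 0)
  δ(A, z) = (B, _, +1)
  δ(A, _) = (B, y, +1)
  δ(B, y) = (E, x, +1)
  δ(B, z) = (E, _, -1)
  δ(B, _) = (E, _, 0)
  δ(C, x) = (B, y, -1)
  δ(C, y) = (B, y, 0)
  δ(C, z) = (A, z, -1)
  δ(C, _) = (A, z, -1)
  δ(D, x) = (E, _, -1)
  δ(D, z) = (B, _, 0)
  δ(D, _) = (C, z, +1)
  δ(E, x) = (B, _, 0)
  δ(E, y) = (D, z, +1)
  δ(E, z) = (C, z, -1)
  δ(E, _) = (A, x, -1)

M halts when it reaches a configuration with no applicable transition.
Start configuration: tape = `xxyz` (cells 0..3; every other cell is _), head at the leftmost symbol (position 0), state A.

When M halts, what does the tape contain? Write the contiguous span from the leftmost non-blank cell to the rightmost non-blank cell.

state=A head=0 tape=___[x]xyz   (A,x)→(C,y,-1)
state=C head=-1 tape=__[_]yxyz   (C,_)→(A,z,-1)
state=A head=-2 tape=_[_]zyxyz   (A,_)→(B,y,+1)
state=B head=-1 tape=_y[z]yxyz   (B,z)→(E,_,-1)
state=E head=-2 tape=_[y]_yxyz   (E,y)→(D,z,+1)
state=D head=-1 tape=_z[_]yxyz   (D,_)→(C,z,+1)
state=C head=0 tape=_zz[y]xyz   (C,y)→(B,y,0)
state=B head=0 tape=_zz[y]xyz   (B,y)→(E,x,+1)
state=E head=1 tape=_zzx[x]yz   (E,x)→(B,_,0)
state=B head=1 tape=_zzx[_]yz   (B,_)→(E,_,0)
state=E head=1 tape=_zzx[_]yz   (E,_)→(A,x,-1)
state=A head=0 tape=_zz[x]xyz   (A,x)→(C,y,-1)
state=C head=-1 tape=_z[z]yxyz   (C,z)→(A,z,-1)
state=A head=-2 tape=_[z]zyxyz   (A,z)→(B,_,+1)
state=B head=-1 tape=__[z]yxyz   (B,z)→(E,_,-1)
state=E head=-2 tape=_[_]_yxyz   (E,_)→(A,x,-1)
state=A head=-3 tape=[_]x_yxyz   (A,_)→(B,y,+1)
state=B head=-2 tape=y[x]_yxyz
The non-blank tape span at halt is yx_yxyz.

yx_yxyz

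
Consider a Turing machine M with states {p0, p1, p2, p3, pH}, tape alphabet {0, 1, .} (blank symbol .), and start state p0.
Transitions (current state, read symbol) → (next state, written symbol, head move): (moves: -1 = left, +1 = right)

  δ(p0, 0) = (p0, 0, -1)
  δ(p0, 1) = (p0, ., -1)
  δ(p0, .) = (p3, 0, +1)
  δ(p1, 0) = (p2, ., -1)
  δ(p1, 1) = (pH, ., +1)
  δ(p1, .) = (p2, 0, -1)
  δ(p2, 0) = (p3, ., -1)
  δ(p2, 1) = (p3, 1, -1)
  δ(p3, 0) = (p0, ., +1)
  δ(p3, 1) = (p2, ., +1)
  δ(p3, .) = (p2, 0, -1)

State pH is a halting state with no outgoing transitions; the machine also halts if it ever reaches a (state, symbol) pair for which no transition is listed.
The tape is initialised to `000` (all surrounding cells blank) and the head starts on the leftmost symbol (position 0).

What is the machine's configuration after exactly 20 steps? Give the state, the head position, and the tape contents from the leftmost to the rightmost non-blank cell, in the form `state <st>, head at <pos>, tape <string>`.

state p3, head at 6, tape 0.0.0.0

p0 | .[0]00....   read 0 → write 0, move -1, go to p0
p0 | [.]000....   read . → write 0, move +1, go to p3
p3 | 0[0]00....   read 0 → write ., move +1, go to p0
p0 | 0.[0]0....   read 0 → write 0, move -1, go to p0
p0 | 0[.]00....   read . → write 0, move +1, go to p3
p3 | 00[0]0....   read 0 → write ., move +1, go to p0
p0 | 00.[0]....   read 0 → write 0, move -1, go to p0
p0 | 00[.]0....   read . → write 0, move +1, go to p3
p3 | 000[0]....   read 0 → write ., move +1, go to p0
p0 | 000.[.]...   read . → write 0, move +1, go to p3
p3 | 000.0[.]..   read . → write 0, move -1, go to p2
p2 | 000.[0]0..   read 0 → write ., move -1, go to p3
p3 | 000[.].0..   read . → write 0, move -1, go to p2
p2 | 00[0]0.0..   read 0 → write ., move -1, go to p3
p3 | 0[0].0.0..   read 0 → write ., move +1, go to p0
p0 | 0.[.]0.0..   read . → write 0, move +1, go to p3
p3 | 0.0[0].0..   read 0 → write ., move +1, go to p0
p0 | 0.0.[.]0..   read . → write 0, move +1, go to p3
p3 | 0.0.0[0]..   read 0 → write ., move +1, go to p0
p0 | 0.0.0.[.].   read . → write 0, move +1, go to p3
p3 | 0.0.0.0[.]
After 20 steps: state p3, head at 6, tape 0.0.0.0.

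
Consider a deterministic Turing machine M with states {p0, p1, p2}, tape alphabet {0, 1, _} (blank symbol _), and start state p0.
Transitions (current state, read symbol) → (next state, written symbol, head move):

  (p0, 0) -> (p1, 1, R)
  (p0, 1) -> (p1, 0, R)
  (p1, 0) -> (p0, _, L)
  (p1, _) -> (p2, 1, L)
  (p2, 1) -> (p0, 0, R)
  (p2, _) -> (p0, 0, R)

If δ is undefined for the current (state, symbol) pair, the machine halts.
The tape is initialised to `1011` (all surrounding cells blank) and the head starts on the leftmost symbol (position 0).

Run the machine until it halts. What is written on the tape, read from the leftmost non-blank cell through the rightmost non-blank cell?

state=p0 head=0 tape=[1]011   (p0,1)→(p1,0,R)
state=p1 head=1 tape=0[0]11   (p1,0)→(p0,_,L)
state=p0 head=0 tape=[0]_11   (p0,0)→(p1,1,R)
state=p1 head=1 tape=1[_]11   (p1,_)→(p2,1,L)
state=p2 head=0 tape=[1]111   (p2,1)→(p0,0,R)
state=p0 head=1 tape=0[1]11   (p0,1)→(p1,0,R)
state=p1 head=2 tape=00[1]1
The non-blank tape span at halt is 0011.

0011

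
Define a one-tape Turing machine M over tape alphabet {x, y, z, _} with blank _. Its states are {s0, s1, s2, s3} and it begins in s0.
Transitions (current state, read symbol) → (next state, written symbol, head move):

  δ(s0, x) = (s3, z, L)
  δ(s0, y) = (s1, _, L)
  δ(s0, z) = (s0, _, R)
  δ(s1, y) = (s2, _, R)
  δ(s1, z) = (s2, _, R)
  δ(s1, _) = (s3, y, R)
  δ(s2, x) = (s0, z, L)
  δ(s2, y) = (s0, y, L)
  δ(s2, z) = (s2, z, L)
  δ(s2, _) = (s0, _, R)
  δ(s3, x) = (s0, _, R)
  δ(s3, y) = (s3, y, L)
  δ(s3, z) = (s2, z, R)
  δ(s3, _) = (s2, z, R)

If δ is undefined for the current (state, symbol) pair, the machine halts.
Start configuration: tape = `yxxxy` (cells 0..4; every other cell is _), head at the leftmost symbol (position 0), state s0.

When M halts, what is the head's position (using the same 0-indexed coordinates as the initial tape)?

6

state=s0 head=0 tape=_[y]xxxy__   (s0,y)→(s1,_,L)
state=s1 head=-1 tape=[_]_xxxy__   (s1,_)→(s3,y,R)
state=s3 head=0 tape=y[_]xxxy__   (s3,_)→(s2,z,R)
state=s2 head=1 tape=yz[x]xxy__   (s2,x)→(s0,z,L)
state=s0 head=0 tape=y[z]zxxy__   (s0,z)→(s0,_,R)
state=s0 head=1 tape=y_[z]xxy__   (s0,z)→(s0,_,R)
state=s0 head=2 tape=y__[x]xy__   (s0,x)→(s3,z,L)
state=s3 head=1 tape=y_[_]zxy__   (s3,_)→(s2,z,R)
state=s2 head=2 tape=y_z[z]xy__   (s2,z)→(s2,z,L)
state=s2 head=1 tape=y_[z]zxy__   (s2,z)→(s2,z,L)
state=s2 head=0 tape=y[_]zzxy__   (s2,_)→(s0,_,R)
state=s0 head=1 tape=y_[z]zxy__   (s0,z)→(s0,_,R)
state=s0 head=2 tape=y__[z]xy__   (s0,z)→(s0,_,R)
state=s0 head=3 tape=y___[x]y__   (s0,x)→(s3,z,L)
state=s3 head=2 tape=y__[_]zy__   (s3,_)→(s2,z,R)
state=s2 head=3 tape=y__z[z]y__   (s2,z)→(s2,z,L)
state=s2 head=2 tape=y__[z]zy__   (s2,z)→(s2,z,L)
state=s2 head=1 tape=y_[_]zzy__   (s2,_)→(s0,_,R)
state=s0 head=2 tape=y__[z]zy__   (s0,z)→(s0,_,R)
state=s0 head=3 tape=y___[z]y__   (s0,z)→(s0,_,R)
state=s0 head=4 tape=y____[y]__   (s0,y)→(s1,_,L)
state=s1 head=3 tape=y___[_]___   (s1,_)→(s3,y,R)
state=s3 head=4 tape=y___y[_]__   (s3,_)→(s2,z,R)
state=s2 head=5 tape=y___yz[_]_   (s2,_)→(s0,_,R)
state=s0 head=6 tape=y___yz_[_]
At halt the head is at cell 6.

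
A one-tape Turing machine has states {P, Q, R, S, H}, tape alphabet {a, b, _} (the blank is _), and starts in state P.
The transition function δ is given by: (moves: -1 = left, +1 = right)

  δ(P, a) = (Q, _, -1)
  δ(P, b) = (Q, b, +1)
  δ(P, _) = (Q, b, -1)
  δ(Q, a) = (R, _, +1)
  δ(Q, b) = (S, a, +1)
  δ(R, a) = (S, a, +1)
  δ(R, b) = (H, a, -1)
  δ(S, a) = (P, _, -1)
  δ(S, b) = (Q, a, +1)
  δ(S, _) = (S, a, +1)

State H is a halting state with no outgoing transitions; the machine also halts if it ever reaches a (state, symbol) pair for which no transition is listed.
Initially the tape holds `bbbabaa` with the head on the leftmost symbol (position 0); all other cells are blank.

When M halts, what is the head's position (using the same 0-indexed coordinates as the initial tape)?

3

state=P head=0 tape=[b]bbabaa   (P,b)→(Q,b,+1)
state=Q head=1 tape=b[b]babaa   (Q,b)→(S,a,+1)
state=S head=2 tape=ba[b]abaa   (S,b)→(Q,a,+1)
state=Q head=3 tape=baa[a]baa   (Q,a)→(R,_,+1)
state=R head=4 tape=baa_[b]aa   (R,b)→(H,a,-1)
state=H head=3 tape=baa[_]aaa
At halt the head is at cell 3.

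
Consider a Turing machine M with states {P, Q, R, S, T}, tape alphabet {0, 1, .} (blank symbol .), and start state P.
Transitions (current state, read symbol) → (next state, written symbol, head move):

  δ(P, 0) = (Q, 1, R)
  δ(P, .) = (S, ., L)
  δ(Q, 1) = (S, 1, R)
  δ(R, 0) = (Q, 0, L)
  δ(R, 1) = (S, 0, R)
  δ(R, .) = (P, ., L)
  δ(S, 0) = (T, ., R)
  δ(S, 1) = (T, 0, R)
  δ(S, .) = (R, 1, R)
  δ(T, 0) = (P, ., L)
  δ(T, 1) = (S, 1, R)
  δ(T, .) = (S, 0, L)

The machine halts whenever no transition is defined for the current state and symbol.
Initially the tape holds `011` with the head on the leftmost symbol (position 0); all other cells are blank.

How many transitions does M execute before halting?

19

state=P head=0 tape=.[0]11.   (P,0)→(Q,1,R)
state=Q head=1 tape=.1[1]1.   (Q,1)→(S,1,R)
state=S head=2 tape=.11[1].   (S,1)→(T,0,R)
state=T head=3 tape=.110[.]   (T,.)→(S,0,L)
state=S head=2 tape=.11[0]0   (S,0)→(T,.,R)
state=T head=3 tape=.11.[0]   (T,0)→(P,.,L)
state=P head=2 tape=.11[.].   (P,.)→(S,.,L)
state=S head=1 tape=.1[1]..   (S,1)→(T,0,R)
state=T head=2 tape=.10[.].   (T,.)→(S,0,L)
state=S head=1 tape=.1[0]0.   (S,0)→(T,.,R)
state=T head=2 tape=.1.[0].   (T,0)→(P,.,L)
state=P head=1 tape=.1[.]..   (P,.)→(S,.,L)
state=S head=0 tape=.[1]...   (S,1)→(T,0,R)
state=T head=1 tape=.0[.]..   (T,.)→(S,0,L)
state=S head=0 tape=.[0]0..   (S,0)→(T,.,R)
state=T head=1 tape=..[0]..   (T,0)→(P,.,L)
state=P head=0 tape=.[.]...   (P,.)→(S,.,L)
state=S head=-1 tape=[.]....   (S,.)→(R,1,R)
state=R head=0 tape=1[.]...   (R,.)→(P,.,L)
state=P head=-1 tape=[1]....
M halts after 19 transitions.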